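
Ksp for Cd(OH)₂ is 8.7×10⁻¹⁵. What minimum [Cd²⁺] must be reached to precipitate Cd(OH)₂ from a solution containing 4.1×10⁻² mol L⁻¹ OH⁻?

A salt starts to precipitate once the ion product Q reaches its Ksp.
Cd(OH)₂(s) ⇌ Cd²⁺(aq) + 2 OH⁻(aq)
Ksp = [Cd²⁺][OH⁻]^2 = [Cd²⁺](4.1×10⁻²)^2
[Cd²⁺] = 8.7×10⁻¹⁵ / (4.1×10⁻²)^2 = 5.2×10⁻¹²
[Cd²⁺] = 5.2×10⁻¹² mol L⁻¹

5.2×10⁻¹² M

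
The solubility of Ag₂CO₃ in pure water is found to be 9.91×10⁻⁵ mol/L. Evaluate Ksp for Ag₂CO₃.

Ag₂CO₃(s) ⇌ 2 Ag⁺(aq) + CO₃²⁻(aq)
With molar solubility s: [Ag⁺] = 2s, [CO₃²⁻] = s.
Ksp = [Ag⁺]^2[CO₃²⁻] = (2s)^2 · s = 4s^3
Ksp = 4 × (9.91×10⁻⁵)^3 = 3.89×10⁻¹²

Ksp = 3.89×10⁻¹²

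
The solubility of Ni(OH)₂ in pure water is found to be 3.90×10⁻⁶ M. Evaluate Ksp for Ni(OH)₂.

Ni(OH)₂(s) ⇌ Ni²⁺(aq) + 2 OH⁻(aq)
With molar solubility s: [Ni²⁺] = s, [OH⁻] = 2s.
Ksp = [Ni²⁺][OH⁻]^2 = s · (2s)^2 = 4s^3
Ksp = 4 × (3.90×10⁻⁶)^3 = 2.37×10⁻¹⁶

Ksp = 2.37×10⁻¹⁶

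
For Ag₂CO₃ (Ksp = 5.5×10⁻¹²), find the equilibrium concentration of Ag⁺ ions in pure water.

2.2×10⁻⁴ M

Ag₂CO₃(s) ⇌ 2 Ag⁺(aq) + CO₃²⁻(aq)
If s mol/L of Ag₂CO₃ dissolves, [Ag⁺] = 2s and [CO₃²⁻] = s.
Ksp = [Ag⁺]^2[CO₃²⁻] = (2s)^2 · s = 4s^3 = 5.5×10⁻¹²
s = 1.1×10⁻⁴ M
[Ag⁺] = 2s = 2.2×10⁻⁴ M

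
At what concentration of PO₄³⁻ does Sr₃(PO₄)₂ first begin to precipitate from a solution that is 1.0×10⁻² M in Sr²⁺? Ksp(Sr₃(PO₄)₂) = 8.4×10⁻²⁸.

2.9×10⁻¹¹ M

Precipitation begins when Q = Ksp.
Sr₃(PO₄)₂(s) ⇌ 3 Sr²⁺(aq) + 2 PO₄³⁻(aq)
Ksp = [Sr²⁺]^3[PO₄³⁻]^2 = [PO₄³⁻]^2(1.0×10⁻²)^3
[PO₄³⁻]^2 = 8.4×10⁻²⁸ / (1.0×10⁻²)^3 = 8.4×10⁻²²
[PO₄³⁻] = 2.9×10⁻¹¹ M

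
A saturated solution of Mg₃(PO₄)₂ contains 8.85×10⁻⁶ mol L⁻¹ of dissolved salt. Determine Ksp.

Mg₃(PO₄)₂(s) ⇌ 3 Mg²⁺(aq) + 2 PO₄³⁻(aq)
With molar solubility s: [Mg²⁺] = 3s, [PO₄³⁻] = 2s.
Ksp = [Mg²⁺]^3[PO₄³⁻]^2 = (3s)^3 · (2s)^2 = 108s^5
Ksp = 108 × (8.85×10⁻⁶)^5 = 5.86×10⁻²⁴

Ksp = 5.86×10⁻²⁴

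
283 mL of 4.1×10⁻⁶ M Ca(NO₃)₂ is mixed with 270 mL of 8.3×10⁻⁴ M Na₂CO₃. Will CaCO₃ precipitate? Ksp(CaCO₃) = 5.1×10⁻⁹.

After mixing, V = 283 mL + 270 mL = 553 mL.
[Ca²⁺] = (4.1×10⁻⁶)(283)/553 = 2.1×10⁻⁶ M
[CO₃²⁻] = (8.3×10⁻⁴)(270)/553 = 4.1×10⁻⁴ M
Q = [Ca²⁺][CO₃²⁻] = 8.5×10⁻¹⁰
Q < Ksp (8.5×10⁻¹⁰ vs 5.1×10⁻⁹); the solution remains unsaturated and no precipitate forms.

No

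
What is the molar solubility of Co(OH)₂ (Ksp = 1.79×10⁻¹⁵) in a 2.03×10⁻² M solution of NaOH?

4.34×10⁻¹² M

Co(OH)₂(s) ⇌ Co²⁺(aq) + 2 OH⁻(aq)
With OH⁻ already at 2.03×10⁻² M and s small, take [OH⁻] ≈ 2.03×10⁻² M and [Co²⁺] = s.
Ksp = [Co²⁺][OH⁻]^2 = s(2.03×10⁻²)^2
s = 1.79×10⁻¹⁵ / (2.03×10⁻²)^2 = 4.34×10⁻¹²
s = 4.34×10⁻¹² M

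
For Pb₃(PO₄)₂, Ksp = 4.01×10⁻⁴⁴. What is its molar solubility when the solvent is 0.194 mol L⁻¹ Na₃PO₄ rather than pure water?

Pb₃(PO₄)₂(s) ⇌ 3 Pb²⁺(aq) + 2 PO₄³⁻(aq)
The solution already contains PO₄³⁻ at 0.194 mol L⁻¹. Let s be the molar solubility of Pb₃(PO₄)₂.
[PO₄³⁻] ≈ 0.194 mol L⁻¹ (common ion dominates); [Pb²⁺] = 3s.
Ksp = [Pb²⁺]^3[PO₄³⁻]^2 = (3s)^3(0.194)^2
(3s)^3 = 4.01×10⁻⁴⁴ / (0.194)^2 = 1.07×10⁻⁴²
s = 3.40×10⁻¹⁵ mol L⁻¹

3.40×10⁻¹⁵ M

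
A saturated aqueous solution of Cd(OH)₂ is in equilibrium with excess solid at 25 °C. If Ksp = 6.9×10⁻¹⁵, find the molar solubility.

1.2×10⁻⁵ M

Cd(OH)₂(s) ⇌ Cd²⁺(aq) + 2 OH⁻(aq)
With molar solubility s: [Cd²⁺] = s, [OH⁻] = 2s.
Ksp = [Cd²⁺][OH⁻]^2 = s · (2s)^2 = 4s^3
4s^3 = 6.9×10⁻¹⁵  ⇒  s^3 = 1.7×10⁻¹⁵
s = (1.7×10⁻¹⁵)^(1/3) = 1.2×10⁻⁵ mol L⁻¹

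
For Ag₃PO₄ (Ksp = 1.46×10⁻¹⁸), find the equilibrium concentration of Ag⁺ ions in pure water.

4.57×10⁻⁵ M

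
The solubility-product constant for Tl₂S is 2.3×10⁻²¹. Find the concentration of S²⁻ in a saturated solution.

8.3×10⁻⁸ M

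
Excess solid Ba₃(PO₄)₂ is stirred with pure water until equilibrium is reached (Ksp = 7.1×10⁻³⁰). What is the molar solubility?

5.8×10⁻⁷ M

Ba₃(PO₄)₂(s) ⇌ 3 Ba²⁺(aq) + 2 PO₄³⁻(aq)
With molar solubility s: [Ba²⁺] = 3s, [PO₄³⁻] = 2s.
Ksp = [Ba²⁺]^3[PO₄³⁻]^2 = (3s)^3 · (2s)^2 = 108s^5
108s^5 = 7.1×10⁻³⁰  ⇒  s^5 = 6.6×10⁻³²
Taking the 5th root, s = 5.8×10⁻⁷ mol/L.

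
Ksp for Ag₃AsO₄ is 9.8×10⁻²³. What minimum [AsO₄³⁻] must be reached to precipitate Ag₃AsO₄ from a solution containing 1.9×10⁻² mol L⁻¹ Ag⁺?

1.4×10⁻¹⁷ M

A salt starts to precipitate once the ion product Q reaches its Ksp.
Ag₃AsO₄(s) ⇌ 3 Ag⁺(aq) + AsO₄³⁻(aq)
Ksp = [Ag⁺]^3[AsO₄³⁻] = [AsO₄³⁻](1.9×10⁻²)^3
[AsO₄³⁻] = 9.8×10⁻²³ / (1.9×10⁻²)^3 = 1.4×10⁻¹⁷
[AsO₄³⁻] = 1.4×10⁻¹⁷ mol L⁻¹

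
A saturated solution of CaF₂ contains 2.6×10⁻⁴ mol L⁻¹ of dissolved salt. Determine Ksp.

CaF₂(s) ⇌ Ca²⁺(aq) + 2 F⁻(aq)
Call the molar solubility s, so that [Ca²⁺] = s and [F⁻] = 2s.
Ksp = [Ca²⁺][F⁻]^2 = s · (2s)^2 = 4s^3
Ksp = 4 × (2.6×10⁻⁴)^3 = 7.0×10⁻¹¹

Ksp = 7.0×10⁻¹¹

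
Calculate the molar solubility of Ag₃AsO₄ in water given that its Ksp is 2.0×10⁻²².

Ag₃AsO₄(s) ⇌ 3 Ag⁺(aq) + AsO₄³⁻(aq)
With molar solubility s: [Ag⁺] = 3s, [AsO₄³⁻] = s.
Ksp = [Ag⁺]^3[AsO₄³⁻] = (3s)^3 · s = 27s^4
27s^4 = 2.0×10⁻²²  ⇒  s^4 = 7.4×10⁻²⁴
Taking the 4th root, s = 1.6×10⁻⁶ mol/L.

1.6×10⁻⁶ M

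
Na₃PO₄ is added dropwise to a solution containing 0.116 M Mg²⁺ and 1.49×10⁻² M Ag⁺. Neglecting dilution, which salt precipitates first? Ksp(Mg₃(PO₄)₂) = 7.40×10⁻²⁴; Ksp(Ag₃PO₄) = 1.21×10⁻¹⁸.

Precipitation begins when Q = Ksp.
For Mg₃(PO₄)₂: [PO₄³⁻] = (Ksp/[Mg²⁺]^3)^(1/2) = 6.89×10⁻¹¹ M
For Ag₃PO₄: [PO₄³⁻] = (Ksp/[Ag⁺]^3) = 3.66×10⁻¹³ M
The smaller threshold [PO₄³⁻] is reached first, so Ag₃PO₄ precipitates first.

Ag₃PO₄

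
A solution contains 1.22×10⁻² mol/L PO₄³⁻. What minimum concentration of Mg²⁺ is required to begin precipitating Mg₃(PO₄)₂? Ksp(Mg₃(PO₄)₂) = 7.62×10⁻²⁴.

3.71×10⁻⁷ M

Precipitation begins when Q = Ksp.
Mg₃(PO₄)₂(s) ⇌ 3 Mg²⁺(aq) + 2 PO₄³⁻(aq)
Ksp = [Mg²⁺]^3[PO₄³⁻]^2 = [Mg²⁺]^3(1.22×10⁻²)^2
[Mg²⁺]^3 = 7.62×10⁻²⁴ / (1.22×10⁻²)^2 = 5.12×10⁻²⁰
[Mg²⁺] = 3.71×10⁻⁷ mol/L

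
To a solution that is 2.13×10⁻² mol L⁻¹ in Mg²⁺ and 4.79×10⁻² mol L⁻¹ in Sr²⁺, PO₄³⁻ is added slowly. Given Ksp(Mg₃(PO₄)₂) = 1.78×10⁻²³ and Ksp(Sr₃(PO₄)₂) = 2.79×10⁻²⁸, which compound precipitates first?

Sr₃(PO₄)₂

A salt starts to precipitate once the ion product Q reaches its Ksp.
For Mg₃(PO₄)₂: [PO₄³⁻] = (Ksp/[Mg²⁺]^3)^(1/2) = 1.36×10⁻⁹ mol L⁻¹
For Sr₃(PO₄)₂: [PO₄³⁻] = (Ksp/[Sr²⁺]^3)^(1/2) = 1.59×10⁻¹² mol L⁻¹
Since Sr₃(PO₄)₂ needs less PO₄³⁻ to reach saturation, it precipitates first.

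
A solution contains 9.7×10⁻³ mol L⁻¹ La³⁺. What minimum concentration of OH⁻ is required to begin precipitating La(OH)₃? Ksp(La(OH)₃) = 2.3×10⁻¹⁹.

Each salt precipitates once Q = Ksp for that salt.
La(OH)₃(s) ⇌ La³⁺(aq) + 3 OH⁻(aq)
Ksp = [La³⁺][OH⁻]^3 = [OH⁻]^3(9.7×10⁻³)
[OH⁻]^3 = 2.3×10⁻¹⁹ / (9.7×10⁻³) = 2.4×10⁻¹⁷
[OH⁻] = 2.9×10⁻⁶ mol L⁻¹

2.9×10⁻⁶ M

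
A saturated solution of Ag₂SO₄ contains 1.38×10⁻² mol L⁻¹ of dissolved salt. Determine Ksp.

Ksp = 1.05×10⁻⁵

Ag₂SO₄(s) ⇌ 2 Ag⁺(aq) + SO₄²⁻(aq)
For each mole of Ag₂SO₄ that dissolves per liter, [Ag⁺] = 2s and [SO₄²⁻] = s; let s denote this solubility.
Ksp = [Ag⁺]^2[SO₄²⁻] = (2s)^2 · s = 4s^3
Ksp = 4 × (1.38×10⁻²)^3 = 1.05×10⁻⁵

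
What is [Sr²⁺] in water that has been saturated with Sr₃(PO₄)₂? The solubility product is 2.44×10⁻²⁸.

Sr₃(PO₄)₂(s) ⇌ 3 Sr²⁺(aq) + 2 PO₄³⁻(aq)
For each mole of Sr₃(PO₄)₂ that dissolves per liter, [Sr²⁺] = 3s and [PO₄³⁻] = 2s; let s denote this solubility.
Ksp = [Sr²⁺]^3[PO₄³⁻]^2 = (3s)^3 · (2s)^2 = 108s^5 = 2.44×10⁻²⁸
s = 1.18×10⁻⁶ M
[Sr²⁺] = 3s = 3.53×10⁻⁶ M

3.53×10⁻⁶ M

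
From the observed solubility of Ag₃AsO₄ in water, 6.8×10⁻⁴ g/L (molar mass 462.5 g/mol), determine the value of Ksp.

Convert to molarity: s = 6.8×10⁻⁴ / 462.5 = 1.470×10⁻⁶ mol/L
Ag₃AsO₄(s) ⇌ 3 Ag⁺(aq) + AsO₄³⁻(aq)
Call the molar solubility s, so that [Ag⁺] = 3s and [AsO₄³⁻] = s.
Ksp = [Ag⁺]^3[AsO₄³⁻] = (3s)^3 · s = 27s^4
Ksp = 27 × (1.470×10⁻⁶)^4 = 1.3×10⁻²²

Ksp = 1.3×10⁻²²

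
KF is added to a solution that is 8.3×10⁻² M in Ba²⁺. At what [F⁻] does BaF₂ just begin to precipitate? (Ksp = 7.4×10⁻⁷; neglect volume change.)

Each salt precipitates once Q = Ksp for that salt.
BaF₂(s) ⇌ Ba²⁺(aq) + 2 F⁻(aq)
Ksp = [Ba²⁺][F⁻]^2 = [F⁻]^2(8.3×10⁻²)
[F⁻]^2 = 7.4×10⁻⁷ / (8.3×10⁻²) = 8.9×10⁻⁶
[F⁻] = 3.0×10⁻³ M

3.0×10⁻³ M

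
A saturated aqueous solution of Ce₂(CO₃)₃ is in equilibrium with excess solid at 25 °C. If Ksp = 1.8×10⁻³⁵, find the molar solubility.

4.4×10⁻⁸ M

Ce₂(CO₃)₃(s) ⇌ 2 Ce³⁺(aq) + 3 CO₃²⁻(aq)
If s mol/L of Ce₂(CO₃)₃ dissolves, [Ce³⁺] = 2s and [CO₃²⁻] = 3s.
Ksp = [Ce³⁺]^2[CO₃²⁻]^3 = (2s)^2 · (3s)^3 = 108s^5
108s^5 = 1.8×10⁻³⁵  ⇒  s^5 = 1.7×10⁻³⁷
Taking the 5th root, s = 4.4×10⁻⁸ mol/L.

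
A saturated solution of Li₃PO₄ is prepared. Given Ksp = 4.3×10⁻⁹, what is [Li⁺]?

1.1×10⁻² M

Li₃PO₄(s) ⇌ 3 Li⁺(aq) + PO₄³⁻(aq)
Let s be the molar solubility. Then [Li⁺] = 3s and [PO₄³⁻] = s.
Ksp = [Li⁺]^3[PO₄³⁻] = (3s)^3 · s = 27s^4 = 4.3×10⁻⁹
s = 3.6×10⁻³ M
[Li⁺] = 3s = 1.1×10⁻² M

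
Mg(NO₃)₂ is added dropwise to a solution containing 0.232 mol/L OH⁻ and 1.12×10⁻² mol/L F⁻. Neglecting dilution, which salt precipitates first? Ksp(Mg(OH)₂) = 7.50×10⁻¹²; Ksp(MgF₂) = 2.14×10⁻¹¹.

Mg(OH)₂

Precipitation begins when Q = Ksp.
For Mg(OH)₂: [Mg²⁺] = (Ksp/[OH⁻]^2) = 1.39×10⁻¹⁰ mol/L
For MgF₂: [Mg²⁺] = (Ksp/[F⁻]^2) = 1.71×10⁻⁷ mol/L
Mg(OH)₂ requires the lower [Mg²⁺], so it precipitates first.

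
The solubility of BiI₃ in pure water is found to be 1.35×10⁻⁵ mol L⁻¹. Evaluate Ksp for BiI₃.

BiI₃(s) ⇌ Bi³⁺(aq) + 3 I⁻(aq)
If s mol/L of BiI₃ dissolves, [Bi³⁺] = s and [I⁻] = 3s.
Ksp = [Bi³⁺][I⁻]^3 = s · (3s)^3 = 27s^4
Ksp = 27 × (1.35×10⁻⁵)^4 = 8.97×10⁻¹⁹

Ksp = 8.97×10⁻¹⁹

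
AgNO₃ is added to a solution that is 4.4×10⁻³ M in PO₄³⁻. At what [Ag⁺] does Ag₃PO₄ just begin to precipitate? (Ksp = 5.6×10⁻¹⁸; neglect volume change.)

The threshold for precipitation is Q = Ksp.
Ag₃PO₄(s) ⇌ 3 Ag⁺(aq) + PO₄³⁻(aq)
Ksp = [Ag⁺]^3[PO₄³⁻] = [Ag⁺]^3(4.4×10⁻³)
[Ag⁺]^3 = 5.6×10⁻¹⁸ / (4.4×10⁻³) = 1.3×10⁻¹⁵
[Ag⁺] = 1.1×10⁻⁵ M

1.1×10⁻⁵ M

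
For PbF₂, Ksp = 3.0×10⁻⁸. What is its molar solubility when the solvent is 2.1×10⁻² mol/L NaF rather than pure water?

PbF₂(s) ⇌ Pb²⁺(aq) + 2 F⁻(aq)
Let s be the solubility of PbF₂ here. The common ion gives [F⁻] ≈ 2.1×10⁻² mol/L, and [Pb²⁺] = s.
Ksp = [Pb²⁺][F⁻]^2 = s(2.1×10⁻²)^2
s = 3.0×10⁻⁸ / (2.1×10⁻²)^2 = 6.8×10⁻⁵
s = 6.8×10⁻⁵ mol/L

6.8×10⁻⁵ M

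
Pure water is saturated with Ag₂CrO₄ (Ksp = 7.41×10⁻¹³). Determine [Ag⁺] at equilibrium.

Ag₂CrO₄(s) ⇌ 2 Ag⁺(aq) + CrO₄²⁻(aq)
If s mol/L of Ag₂CrO₄ dissolves, [Ag⁺] = 2s and [CrO₄²⁻] = s.
Ksp = [Ag⁺]^2[CrO₄²⁻] = (2s)^2 · s = 4s^3 = 7.41×10⁻¹³
s = 5.70×10⁻⁵ mol/L
[Ag⁺] = 2s = 1.14×10⁻⁴ mol/L

1.14×10⁻⁴ M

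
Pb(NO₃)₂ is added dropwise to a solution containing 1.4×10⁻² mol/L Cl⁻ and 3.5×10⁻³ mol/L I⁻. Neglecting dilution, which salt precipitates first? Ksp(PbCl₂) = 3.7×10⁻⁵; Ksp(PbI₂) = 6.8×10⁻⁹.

A salt starts to precipitate once the ion product Q reaches its Ksp.
For PbCl₂: [Pb²⁺] = (Ksp/[Cl⁻]^2) = 0.19 mol/L
For PbI₂: [Pb²⁺] = (Ksp/[I⁻]^2) = 5.6×10⁻⁴ mol/L
PbI₂ requires the lower [Pb²⁺], so it precipitates first.

PbI₂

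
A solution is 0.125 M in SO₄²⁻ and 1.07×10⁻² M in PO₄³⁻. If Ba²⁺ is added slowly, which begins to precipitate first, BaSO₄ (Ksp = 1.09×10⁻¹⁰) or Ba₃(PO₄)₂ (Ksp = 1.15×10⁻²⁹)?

BaSO₄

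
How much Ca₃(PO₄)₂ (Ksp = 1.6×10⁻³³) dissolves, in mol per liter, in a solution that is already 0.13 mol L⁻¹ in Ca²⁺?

4.3×10⁻¹⁶ M

Ca₃(PO₄)₂(s) ⇌ 3 Ca²⁺(aq) + 2 PO₄³⁻(aq)
With Ca²⁺ already at 0.13 mol L⁻¹ and s small, take [Ca²⁺] ≈ 0.13 mol L⁻¹ and [PO₄³⁻] = 2s.
Ksp = [Ca²⁺]^3[PO₄³⁻]^2 = (0.13)^3(2s)^2
(2s)^2 = 1.6×10⁻³³ / (0.13)^3 = 7.3×10⁻³¹
s = 4.3×10⁻¹⁶ mol L⁻¹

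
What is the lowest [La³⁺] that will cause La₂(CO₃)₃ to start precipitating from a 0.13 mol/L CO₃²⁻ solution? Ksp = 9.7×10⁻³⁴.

Precipitation of each salt begins when its ion product equals Ksp.
La₂(CO₃)₃(s) ⇌ 2 La³⁺(aq) + 3 CO₃²⁻(aq)
Ksp = [La³⁺]^2[CO₃²⁻]^3 = [La³⁺]^2(0.13)^3
[La³⁺]^2 = 9.7×10⁻³⁴ / (0.13)^3 = 4.4×10⁻³¹
[La³⁺] = 6.6×10⁻¹⁶ mol/L

6.6×10⁻¹⁶ M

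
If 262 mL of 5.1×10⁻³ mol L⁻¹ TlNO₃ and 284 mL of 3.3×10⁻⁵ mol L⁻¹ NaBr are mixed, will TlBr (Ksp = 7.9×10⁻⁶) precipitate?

After mixing, V = 262 mL + 284 mL = 546 mL.
[Tl⁺] = (5.1×10⁻³)(262)/546 = 2.4×10⁻³ mol L⁻¹
[Br⁻] = (3.3×10⁻⁵)(284)/546 = 1.7×10⁻⁵ mol L⁻¹
Q = [Tl⁺][Br⁻] = 4.2×10⁻⁸
Q < Ksp (4.2×10⁻⁸ vs 7.9×10⁻⁶); the solution remains unsaturated and no precipitate forms.

No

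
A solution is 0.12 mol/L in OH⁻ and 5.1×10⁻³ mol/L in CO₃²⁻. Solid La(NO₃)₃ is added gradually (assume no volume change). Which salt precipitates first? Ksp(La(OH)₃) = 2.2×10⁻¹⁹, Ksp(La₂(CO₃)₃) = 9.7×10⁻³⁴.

La(OH)₃

A salt starts to precipitate once the ion product Q reaches its Ksp.
For La(OH)₃: [La³⁺] = (Ksp/[OH⁻]^3) = 1.3×10⁻¹⁶ mol/L
For La₂(CO₃)₃: [La³⁺] = (Ksp/[CO₃²⁻]^3)^(1/2) = 8.6×10⁻¹⁴ mol/L
Since La(OH)₃ needs less La³⁺ to reach saturation, it precipitates first.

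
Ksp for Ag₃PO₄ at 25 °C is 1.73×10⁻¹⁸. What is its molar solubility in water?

1.59×10⁻⁵ M

Ag₃PO₄(s) ⇌ 3 Ag⁺(aq) + PO₄³⁻(aq)
If s mol/L of Ag₃PO₄ dissolves, [Ag⁺] = 3s and [PO₄³⁻] = s.
Ksp = [Ag⁺]^3[PO₄³⁻] = (3s)^3 · s = 27s^4
27s^4 = 1.73×10⁻¹⁸  ⇒  s^4 = 6.41×10⁻²⁰
s = (6.41×10⁻²⁰)^(1/4) = 1.59×10⁻⁵ mol/L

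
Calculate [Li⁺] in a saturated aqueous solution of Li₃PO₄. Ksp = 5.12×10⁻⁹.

Li₃PO₄(s) ⇌ 3 Li⁺(aq) + PO₄³⁻(aq)
Call the molar solubility s, so that [Li⁺] = 3s and [PO₄³⁻] = s.
Ksp = [Li⁺]^3[PO₄³⁻] = (3s)^3 · s = 27s^4 = 5.12×10⁻⁹
s = 3.71×10⁻³ mol L⁻¹
[Li⁺] = 3s = 1.11×10⁻² mol L⁻¹

1.11×10⁻² M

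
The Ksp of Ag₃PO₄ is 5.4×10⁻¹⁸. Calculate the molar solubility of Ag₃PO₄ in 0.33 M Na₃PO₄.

Ag₃PO₄(s) ⇌ 3 Ag⁺(aq) + PO₄³⁻(aq)
Let s be the solubility of Ag₃PO₄ here. The common ion gives [PO₄³⁻] ≈ 0.33 M, and [Ag⁺] = 3s.
Ksp = [Ag⁺]^3[PO₄³⁻] = (3s)^3(0.33)
(3s)^3 = 5.4×10⁻¹⁸ / (0.33) = 1.6×10⁻¹⁷
s = 8.5×10⁻⁷ M

8.5×10⁻⁷ M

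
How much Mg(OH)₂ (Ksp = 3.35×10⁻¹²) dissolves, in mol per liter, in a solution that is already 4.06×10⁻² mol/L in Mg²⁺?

4.54×10⁻⁶ M

Mg(OH)₂(s) ⇌ Mg²⁺(aq) + 2 OH⁻(aq)
With Mg²⁺ already at 4.06×10⁻² mol/L and s small, take [Mg²⁺] ≈ 4.06×10⁻² mol/L and [OH⁻] = 2s.
Ksp = [Mg²⁺][OH⁻]^2 = (4.06×10⁻²)(2s)^2
(2s)^2 = 3.35×10⁻¹² / (4.06×10⁻²) = 8.25×10⁻¹¹
s = 4.54×10⁻⁶ mol/L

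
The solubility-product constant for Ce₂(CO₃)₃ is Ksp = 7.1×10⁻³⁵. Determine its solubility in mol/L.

Ce₂(CO₃)₃(s) ⇌ 2 Ce³⁺(aq) + 3 CO₃²⁻(aq)
For each mole of Ce₂(CO₃)₃ that dissolves per liter, [Ce³⁺] = 2s and [CO₃²⁻] = 3s; let s denote this solubility.
Ksp = [Ce³⁺]^2[CO₃²⁻]^3 = (2s)^2 · (3s)^3 = 108s^5
108s^5 = 7.1×10⁻³⁵  ⇒  s^5 = 6.6×10⁻³⁷
s = (6.6×10⁻³⁷)^(1/5) = 5.8×10⁻⁸ mol/L

5.8×10⁻⁸ M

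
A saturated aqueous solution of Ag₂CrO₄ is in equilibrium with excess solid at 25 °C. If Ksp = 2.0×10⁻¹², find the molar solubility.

7.9×10⁻⁵ M

Ag₂CrO₄(s) ⇌ 2 Ag⁺(aq) + CrO₄²⁻(aq)
For each mole of Ag₂CrO₄ that dissolves per liter, [Ag⁺] = 2s and [CrO₄²⁻] = s; let s denote this solubility.
Ksp = [Ag⁺]^2[CrO₄²⁻] = (2s)^2 · s = 4s^3
4s^3 = 2.0×10⁻¹²  ⇒  s^3 = 5.0×10⁻¹³
s = 7.9×10⁻⁵ mol L⁻¹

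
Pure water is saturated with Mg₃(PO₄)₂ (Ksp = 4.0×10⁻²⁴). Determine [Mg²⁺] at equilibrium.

Mg₃(PO₄)₂(s) ⇌ 3 Mg²⁺(aq) + 2 PO₄³⁻(aq)
With molar solubility s: [Mg²⁺] = 3s, [PO₄³⁻] = 2s.
Ksp = [Mg²⁺]^3[PO₄³⁻]^2 = (3s)^3 · (2s)^2 = 108s^5 = 4.0×10⁻²⁴
s = 8.2×10⁻⁶ mol L⁻¹
[Mg²⁺] = 3s = 2.5×10⁻⁵ mol L⁻¹

2.5×10⁻⁵ M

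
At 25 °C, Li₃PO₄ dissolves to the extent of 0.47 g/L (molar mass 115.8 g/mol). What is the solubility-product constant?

Convert to molarity: s = 0.47 / 115.8 = 4.059×10⁻³ mol/L
Li₃PO₄(s) ⇌ 3 Li⁺(aq) + PO₄³⁻(aq)
Let s be the molar solubility. Then [Li⁺] = 3s and [PO₄³⁻] = s.
Ksp = [Li⁺]^3[PO₄³⁻] = (3s)^3 · s = 27s^4
Ksp = 27 × (4.059×10⁻³)^4 = 7.3×10⁻⁹

Ksp = 7.3×10⁻⁹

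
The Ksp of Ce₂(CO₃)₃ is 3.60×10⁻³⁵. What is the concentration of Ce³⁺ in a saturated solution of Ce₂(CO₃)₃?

1.01×10⁻⁷ M

Ce₂(CO₃)₃(s) ⇌ 2 Ce³⁺(aq) + 3 CO₃²⁻(aq)
If s mol/L of Ce₂(CO₃)₃ dissolves, [Ce³⁺] = 2s and [CO₃²⁻] = 3s.
Ksp = [Ce³⁺]^2[CO₃²⁻]^3 = (2s)^2 · (3s)^3 = 108s^5 = 3.60×10⁻³⁵
s = 5.06×10⁻⁸ mol/L
[Ce³⁺] = 2s = 1.01×10⁻⁷ mol/L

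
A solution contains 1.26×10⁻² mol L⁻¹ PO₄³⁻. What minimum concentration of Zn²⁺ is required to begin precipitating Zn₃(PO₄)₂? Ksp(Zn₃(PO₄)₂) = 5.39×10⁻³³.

3.24×10⁻¹⁰ M

The threshold for precipitation is Q = Ksp.
Zn₃(PO₄)₂(s) ⇌ 3 Zn²⁺(aq) + 2 PO₄³⁻(aq)
Ksp = [Zn²⁺]^3[PO₄³⁻]^2 = [Zn²⁺]^3(1.26×10⁻²)^2
[Zn²⁺]^3 = 5.39×10⁻³³ / (1.26×10⁻²)^2 = 3.40×10⁻²⁹
[Zn²⁺] = 3.24×10⁻¹⁰ mol L⁻¹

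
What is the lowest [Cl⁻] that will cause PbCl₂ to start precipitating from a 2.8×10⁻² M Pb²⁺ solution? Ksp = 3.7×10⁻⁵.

Precipitation of each salt begins when its ion product equals Ksp.
PbCl₂(s) ⇌ Pb²⁺(aq) + 2 Cl⁻(aq)
Ksp = [Pb²⁺][Cl⁻]^2 = [Cl⁻]^2(2.8×10⁻²)
[Cl⁻]^2 = 3.7×10⁻⁵ / (2.8×10⁻²) = 1.3×10⁻³
[Cl⁻] = 3.6×10⁻² M

3.6×10⁻² M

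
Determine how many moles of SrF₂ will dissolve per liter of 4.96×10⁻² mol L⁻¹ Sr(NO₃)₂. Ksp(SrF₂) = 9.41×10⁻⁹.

2.18×10⁻⁴ M

SrF₂(s) ⇌ Sr²⁺(aq) + 2 F⁻(aq)
Sr²⁺ is already present at 4.96×10⁻² mol L⁻¹. If s mol/L of SrF₂ dissolves, [F⁻] = 2s while [Sr²⁺] ≈ 4.96×10⁻² mol L⁻¹.
Ksp = [Sr²⁺][F⁻]^2 = (4.96×10⁻²)(2s)^2
(2s)^2 = 9.41×10⁻⁹ / (4.96×10⁻²) = 1.90×10⁻⁷
s = 2.18×10⁻⁴ mol L⁻¹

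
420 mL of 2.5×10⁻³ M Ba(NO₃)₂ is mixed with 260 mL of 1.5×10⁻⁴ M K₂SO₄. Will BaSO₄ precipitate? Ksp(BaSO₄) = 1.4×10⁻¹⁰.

The combined volume is 680 mL.
[Ba²⁺] = (2.5×10⁻³)(420)/680 = 1.5×10⁻³ M
[SO₄²⁻] = (1.5×10⁻⁴)(260)/680 = 5.7×10⁻⁵ M
Q = [Ba²⁺][SO₄²⁻] = 8.9×10⁻⁸
Because Q > Ksp (8.9×10⁻⁸ vs 1.4×10⁻¹⁰), a precipitate of BaSO₄ forms.

Yes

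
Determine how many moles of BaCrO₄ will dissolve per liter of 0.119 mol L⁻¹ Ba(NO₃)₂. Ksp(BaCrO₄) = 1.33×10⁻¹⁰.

BaCrO₄(s) ⇌ Ba²⁺(aq) + CrO₄²⁻(aq)
With Ba²⁺ already at 0.119 mol L⁻¹ and s small, take [Ba²⁺] ≈ 0.119 mol L⁻¹ and [CrO₄²⁻] = s.
Ksp = [Ba²⁺][CrO₄²⁻] = (0.119)s
s = 1.33×10⁻¹⁰ / (0.119) = 1.12×10⁻⁹
s = 1.12×10⁻⁹ mol L⁻¹

1.12×10⁻⁹ M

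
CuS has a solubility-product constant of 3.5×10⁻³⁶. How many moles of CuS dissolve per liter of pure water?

1.9×10⁻¹⁸ M

CuS(s) ⇌ Cu²⁺(aq) + S²⁻(aq)
Call the molar solubility s, so that [Cu²⁺] = s and [S²⁻] = s.
Ksp = [Cu²⁺][S²⁻] = s · s = s^2
s^2 = 3.5×10⁻³⁶
s = 1.9×10⁻¹⁸ M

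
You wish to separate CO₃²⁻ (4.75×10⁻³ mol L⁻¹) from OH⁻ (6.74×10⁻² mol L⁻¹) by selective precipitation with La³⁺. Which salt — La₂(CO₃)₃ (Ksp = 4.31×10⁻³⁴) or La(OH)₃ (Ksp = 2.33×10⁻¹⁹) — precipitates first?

The threshold for precipitation is Q = Ksp.
For La₂(CO₃)₃: [La³⁺] = (Ksp/[CO₃²⁻]^3)^(1/2) = 6.34×10⁻¹⁴ mol L⁻¹
For La(OH)₃: [La³⁺] = (Ksp/[OH⁻]^3) = 7.61×10⁻¹⁶ mol L⁻¹
Since La(OH)₃ needs less La³⁺ to reach saturation, it precipitates first.

La(OH)₃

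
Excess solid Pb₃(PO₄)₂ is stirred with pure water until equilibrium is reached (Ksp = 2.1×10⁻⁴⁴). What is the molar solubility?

Pb₃(PO₄)₂(s) ⇌ 3 Pb²⁺(aq) + 2 PO₄³⁻(aq)
If s mol/L of Pb₃(PO₄)₂ dissolves, [Pb²⁺] = 3s and [PO₄³⁻] = 2s.
Ksp = [Pb²⁺]^3[PO₄³⁻]^2 = (3s)^3 · (2s)^2 = 108s^5
108s^5 = 2.1×10⁻⁴⁴  ⇒  s^5 = 1.9×10⁻⁴⁶
s = (1.9×10⁻⁴⁶)^(1/5) = 7.2×10⁻¹⁰ mol L⁻¹

7.2×10⁻¹⁰ M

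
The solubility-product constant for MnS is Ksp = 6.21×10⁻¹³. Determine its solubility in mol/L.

7.88×10⁻⁷ M

MnS(s) ⇌ Mn²⁺(aq) + S²⁻(aq)
Call the molar solubility s, so that [Mn²⁺] = s and [S²⁻] = s.
Ksp = [Mn²⁺][S²⁻] = s · s = s^2
s^2 = 6.21×10⁻¹³
s = 7.88×10⁻⁷ mol L⁻¹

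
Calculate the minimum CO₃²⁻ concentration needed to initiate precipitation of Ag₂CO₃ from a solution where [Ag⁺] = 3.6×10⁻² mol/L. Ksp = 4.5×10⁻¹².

3.5×10⁻⁹ M

The threshold for precipitation is Q = Ksp.
Ag₂CO₃(s) ⇌ 2 Ag⁺(aq) + CO₃²⁻(aq)
Ksp = [Ag⁺]^2[CO₃²⁻] = [CO₃²⁻](3.6×10⁻²)^2
[CO₃²⁻] = 4.5×10⁻¹² / (3.6×10⁻²)^2 = 3.5×10⁻⁹
[CO₃²⁻] = 3.5×10⁻⁹ mol/L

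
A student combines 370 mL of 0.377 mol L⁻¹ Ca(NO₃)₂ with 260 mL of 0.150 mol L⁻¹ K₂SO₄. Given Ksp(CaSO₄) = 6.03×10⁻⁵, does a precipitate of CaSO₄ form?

Yes

The combined volume is 630 mL.
[Ca²⁺] = (0.377)(370)/630 = 0.221 mol L⁻¹
[SO₄²⁻] = (0.150)(260)/630 = 6.19×10⁻² mol L⁻¹
Q = [Ca²⁺][SO₄²⁻] = 1.37×10⁻²
Q = 1.37×10⁻² > Ksp = 6.03×10⁻⁵, so the solution is supersaturated and CaSO₄ precipitates.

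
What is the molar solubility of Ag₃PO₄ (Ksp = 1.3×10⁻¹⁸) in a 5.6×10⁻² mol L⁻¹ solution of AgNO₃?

7.4×10⁻¹⁵ M

Ag₃PO₄(s) ⇌ 3 Ag⁺(aq) + PO₄³⁻(aq)
Ag⁺ is already present at 5.6×10⁻² mol L⁻¹. If s mol/L of Ag₃PO₄ dissolves, [PO₄³⁻] = s while [Ag⁺] ≈ 5.6×10⁻² mol L⁻¹.
Ksp = [Ag⁺]^3[PO₄³⁻] = (5.6×10⁻²)^3s
s = 1.3×10⁻¹⁸ / (5.6×10⁻²)^3 = 7.4×10⁻¹⁵
s = 7.4×10⁻¹⁵ mol L⁻¹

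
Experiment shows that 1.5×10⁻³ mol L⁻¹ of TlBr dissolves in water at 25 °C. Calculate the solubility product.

TlBr(s) ⇌ Tl⁺(aq) + Br⁻(aq)
With molar solubility s: [Tl⁺] = s, [Br⁻] = s.
Ksp = [Tl⁺][Br⁻] = s · s = s^2
Ksp = (1.5×10⁻³)^2 = 2.3×10⁻⁶

Ksp = 2.3×10⁻⁶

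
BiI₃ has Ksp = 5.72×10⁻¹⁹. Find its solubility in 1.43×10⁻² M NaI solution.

BiI₃(s) ⇌ Bi³⁺(aq) + 3 I⁻(aq)
Let s be the solubility of BiI₃ here. The common ion gives [I⁻] ≈ 1.43×10⁻² M, and [Bi³⁺] = s.
Ksp = [Bi³⁺][I⁻]^3 = s(1.43×10⁻²)^3
s = 5.72×10⁻¹⁹ / (1.43×10⁻²)^3 = 1.96×10⁻¹³
s = 1.96×10⁻¹³ M

1.96×10⁻¹³ M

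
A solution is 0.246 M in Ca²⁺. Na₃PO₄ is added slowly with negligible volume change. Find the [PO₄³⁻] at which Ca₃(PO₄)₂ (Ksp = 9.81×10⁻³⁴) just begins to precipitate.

Each salt precipitates once Q = Ksp for that salt.
Ca₃(PO₄)₂(s) ⇌ 3 Ca²⁺(aq) + 2 PO₄³⁻(aq)
Ksp = [Ca²⁺]^3[PO₄³⁻]^2 = [PO₄³⁻]^2(0.246)^3
[PO₄³⁻]^2 = 9.81×10⁻³⁴ / (0.246)^3 = 6.59×10⁻³²
[PO₄³⁻] = 2.57×10⁻¹⁶ M

2.57×10⁻¹⁶ M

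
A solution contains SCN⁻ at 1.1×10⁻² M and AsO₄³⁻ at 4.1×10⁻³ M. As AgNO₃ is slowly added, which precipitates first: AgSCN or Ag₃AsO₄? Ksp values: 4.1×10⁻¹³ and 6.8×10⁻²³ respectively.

Precipitation of each salt begins when its ion product equals Ksp.
For AgSCN: [Ag⁺] = (Ksp/[SCN⁻]) = 3.7×10⁻¹¹ M
For Ag₃AsO₄: [Ag⁺] = (Ksp/[AsO₄³⁻])^(1/3) = 2.6×10⁻⁷ M
The smaller threshold [Ag⁺] is reached first, so AgSCN precipitates first.

AgSCN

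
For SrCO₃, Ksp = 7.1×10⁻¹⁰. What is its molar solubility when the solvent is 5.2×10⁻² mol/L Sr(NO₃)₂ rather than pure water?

1.4×10⁻⁸ M

SrCO₃(s) ⇌ Sr²⁺(aq) + CO₃²⁻(aq)
With Sr²⁺ already at 5.2×10⁻² mol/L and s small, take [Sr²⁺] ≈ 5.2×10⁻² mol/L and [CO₃²⁻] = s.
Ksp = [Sr²⁺][CO₃²⁻] = (5.2×10⁻²)s
s = 7.1×10⁻¹⁰ / (5.2×10⁻²) = 1.4×10⁻⁸
s = 1.4×10⁻⁸ mol/L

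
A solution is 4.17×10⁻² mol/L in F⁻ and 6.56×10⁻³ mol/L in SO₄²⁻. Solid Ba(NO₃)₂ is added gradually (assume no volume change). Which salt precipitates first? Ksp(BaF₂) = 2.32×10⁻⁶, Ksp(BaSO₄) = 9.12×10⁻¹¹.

BaSO₄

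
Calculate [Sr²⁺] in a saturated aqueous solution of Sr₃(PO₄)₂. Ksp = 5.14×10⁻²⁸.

Sr₃(PO₄)₂(s) ⇌ 3 Sr²⁺(aq) + 2 PO₄³⁻(aq)
Call the molar solubility s, so that [Sr²⁺] = 3s and [PO₄³⁻] = 2s.
Ksp = [Sr²⁺]^3[PO₄³⁻]^2 = (3s)^3 · (2s)^2 = 108s^5 = 5.14×10⁻²⁸
s = 1.37×10⁻⁶ mol/L
[Sr²⁺] = 3s = 4.10×10⁻⁶ mol/L

4.10×10⁻⁶ M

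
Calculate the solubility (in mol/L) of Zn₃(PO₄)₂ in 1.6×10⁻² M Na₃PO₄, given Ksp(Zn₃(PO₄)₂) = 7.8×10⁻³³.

Zn₃(PO₄)₂(s) ⇌ 3 Zn²⁺(aq) + 2 PO₄³⁻(aq)
PO₄³⁻ is already present at 1.6×10⁻² M. If s mol/L of Zn₃(PO₄)₂ dissolves, [Zn²⁺] = 3s while [PO₄³⁻] ≈ 1.6×10⁻² M.
Ksp = [Zn²⁺]^3[PO₄³⁻]^2 = (3s)^3(1.6×10⁻²)^2
(3s)^3 = 7.8×10⁻³³ / (1.6×10⁻²)^2 = 3.0×10⁻²⁹
s = 1.0×10⁻¹⁰ M

1.0×10⁻¹⁰ M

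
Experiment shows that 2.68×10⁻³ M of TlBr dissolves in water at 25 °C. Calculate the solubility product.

Ksp = 7.18×10⁻⁶

TlBr(s) ⇌ Tl⁺(aq) + Br⁻(aq)
For each mole of TlBr that dissolves per liter, [Tl⁺] = s and [Br⁻] = s; let s denote this solubility.
Ksp = [Tl⁺][Br⁻] = s · s = s^2
Ksp = (2.68×10⁻³)^2 = 7.18×10⁻⁶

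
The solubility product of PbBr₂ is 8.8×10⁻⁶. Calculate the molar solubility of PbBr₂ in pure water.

PbBr₂(s) ⇌ Pb²⁺(aq) + 2 Br⁻(aq)
If s mol/L of PbBr₂ dissolves, [Pb²⁺] = s and [Br⁻] = 2s.
Ksp = [Pb²⁺][Br⁻]^2 = s · (2s)^2 = 4s^3
4s^3 = 8.8×10⁻⁶  ⇒  s^3 = 2.2×10⁻⁶
s = 1.3×10⁻² mol/L

1.3×10⁻² M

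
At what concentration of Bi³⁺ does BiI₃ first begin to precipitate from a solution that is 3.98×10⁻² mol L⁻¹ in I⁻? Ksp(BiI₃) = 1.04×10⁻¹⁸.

1.65×10⁻¹⁴ M

A salt starts to precipitate once the ion product Q reaches its Ksp.
BiI₃(s) ⇌ Bi³⁺(aq) + 3 I⁻(aq)
Ksp = [Bi³⁺][I⁻]^3 = [Bi³⁺](3.98×10⁻²)^3
[Bi³⁺] = 1.04×10⁻¹⁸ / (3.98×10⁻²)^3 = 1.65×10⁻¹⁴
[Bi³⁺] = 1.65×10⁻¹⁴ mol L⁻¹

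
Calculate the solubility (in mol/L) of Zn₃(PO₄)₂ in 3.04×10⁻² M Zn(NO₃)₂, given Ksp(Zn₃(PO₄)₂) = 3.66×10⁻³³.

5.71×10⁻¹⁵ M

Zn₃(PO₄)₂(s) ⇌ 3 Zn²⁺(aq) + 2 PO₄³⁻(aq)
With Zn²⁺ already at 3.04×10⁻² M and s small, take [Zn²⁺] ≈ 3.04×10⁻² M and [PO₄³⁻] = 2s.
Ksp = [Zn²⁺]^3[PO₄³⁻]^2 = (3.04×10⁻²)^3(2s)^2
(2s)^2 = 3.66×10⁻³³ / (3.04×10⁻²)^3 = 1.30×10⁻²⁸
s = 5.71×10⁻¹⁵ M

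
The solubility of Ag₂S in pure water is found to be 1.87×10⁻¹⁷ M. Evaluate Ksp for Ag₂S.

Ag₂S(s) ⇌ 2 Ag⁺(aq) + S²⁻(aq)
Let s be the molar solubility. Then [Ag⁺] = 2s and [S²⁻] = s.
Ksp = [Ag⁺]^2[S²⁻] = (2s)^2 · s = 4s^3
Ksp = 4 × (1.87×10⁻¹⁷)^3 = 2.62×10⁻⁵⁰

Ksp = 2.62×10⁻⁵⁰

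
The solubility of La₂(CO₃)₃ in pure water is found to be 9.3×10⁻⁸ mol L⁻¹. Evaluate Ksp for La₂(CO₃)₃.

Ksp = 7.5×10⁻³⁴

La₂(CO₃)₃(s) ⇌ 2 La³⁺(aq) + 3 CO₃²⁻(aq)
If s mol/L of La₂(CO₃)₃ dissolves, [La³⁺] = 2s and [CO₃²⁻] = 3s.
Ksp = [La³⁺]^2[CO₃²⁻]^3 = (2s)^2 · (3s)^3 = 108s^5
Ksp = 108 × (9.3×10⁻⁸)^5 = 7.5×10⁻³⁴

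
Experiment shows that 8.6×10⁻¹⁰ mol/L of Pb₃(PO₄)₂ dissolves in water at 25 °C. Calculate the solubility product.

Ksp = 5.1×10⁻⁴⁴

Pb₃(PO₄)₂(s) ⇌ 3 Pb²⁺(aq) + 2 PO₄³⁻(aq)
For each mole of Pb₃(PO₄)₂ that dissolves per liter, [Pb²⁺] = 3s and [PO₄³⁻] = 2s; let s denote this solubility.
Ksp = [Pb²⁺]^3[PO₄³⁻]^2 = (3s)^3 · (2s)^2 = 108s^5
Ksp = 108 × (8.6×10⁻¹⁰)^5 = 5.1×10⁻⁴⁴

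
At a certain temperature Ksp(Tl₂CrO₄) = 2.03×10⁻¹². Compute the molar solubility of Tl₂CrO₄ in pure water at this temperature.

7.98×10⁻⁵ M

Tl₂CrO₄(s) ⇌ 2 Tl⁺(aq) + CrO₄²⁻(aq)
Let s be the molar solubility. Then [Tl⁺] = 2s and [CrO₄²⁻] = s.
Ksp = [Tl⁺]^2[CrO₄²⁻] = (2s)^2 · s = 4s^3
4s^3 = 2.03×10⁻¹²  ⇒  s^3 = 5.08×10⁻¹³
Taking the 3rd root, s = 7.98×10⁻⁵ M.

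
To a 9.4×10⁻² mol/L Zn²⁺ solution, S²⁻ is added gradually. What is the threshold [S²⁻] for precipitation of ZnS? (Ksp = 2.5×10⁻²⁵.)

2.7×10⁻²⁴ M

Precipitation begins when Q = Ksp.
ZnS(s) ⇌ Zn²⁺(aq) + S²⁻(aq)
Ksp = [Zn²⁺][S²⁻] = [S²⁻](9.4×10⁻²)
[S²⁻] = 2.5×10⁻²⁵ / (9.4×10⁻²) = 2.7×10⁻²⁴
[S²⁻] = 2.7×10⁻²⁴ mol/L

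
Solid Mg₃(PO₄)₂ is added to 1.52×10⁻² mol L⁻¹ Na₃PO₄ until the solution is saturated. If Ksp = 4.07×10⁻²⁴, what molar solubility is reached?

Mg₃(PO₄)₂(s) ⇌ 3 Mg²⁺(aq) + 2 PO₄³⁻(aq)
With PO₄³⁻ already at 1.52×10⁻² mol L⁻¹ and s small, take [PO₄³⁻] ≈ 1.52×10⁻² mol L⁻¹ and [Mg²⁺] = 3s.
Ksp = [Mg²⁺]^3[PO₄³⁻]^2 = (3s)^3(1.52×10⁻²)^2
(3s)^3 = 4.07×10⁻²⁴ / (1.52×10⁻²)^2 = 1.76×10⁻²⁰
s = 8.67×10⁻⁸ mol L⁻¹

8.67×10⁻⁸ M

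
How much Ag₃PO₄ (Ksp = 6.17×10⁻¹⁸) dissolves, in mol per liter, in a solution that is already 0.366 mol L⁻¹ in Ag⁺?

1.26×10⁻¹⁶ M

Ag₃PO₄(s) ⇌ 3 Ag⁺(aq) + PO₄³⁻(aq)
Let s be the solubility of Ag₃PO₄ here. The common ion gives [Ag⁺] ≈ 0.366 mol L⁻¹, and [PO₄³⁻] = s.
Ksp = [Ag⁺]^3[PO₄³⁻] = (0.366)^3s
s = 6.17×10⁻¹⁸ / (0.366)^3 = 1.26×10⁻¹⁶
s = 1.26×10⁻¹⁶ mol L⁻¹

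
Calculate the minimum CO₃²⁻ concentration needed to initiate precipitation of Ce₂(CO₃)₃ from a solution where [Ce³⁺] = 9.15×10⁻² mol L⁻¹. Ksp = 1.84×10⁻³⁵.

1.30×10⁻¹¹ M

Precipitation begins when Q = Ksp.
Ce₂(CO₃)₃(s) ⇌ 2 Ce³⁺(aq) + 3 CO₃²⁻(aq)
Ksp = [Ce³⁺]^2[CO₃²⁻]^3 = [CO₃²⁻]^3(9.15×10⁻²)^2
[CO₃²⁻]^3 = 1.84×10⁻³⁵ / (9.15×10⁻²)^2 = 2.20×10⁻³³
[CO₃²⁻] = 1.30×10⁻¹¹ mol L⁻¹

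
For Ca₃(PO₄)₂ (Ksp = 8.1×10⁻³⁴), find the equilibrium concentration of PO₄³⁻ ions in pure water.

Ca₃(PO₄)₂(s) ⇌ 3 Ca²⁺(aq) + 2 PO₄³⁻(aq)
Let s be the molar solubility. Then [Ca²⁺] = 3s and [PO₄³⁻] = 2s.
Ksp = [Ca²⁺]^3[PO₄³⁻]^2 = (3s)^3 · (2s)^2 = 108s^5 = 8.1×10⁻³⁴
s = 9.4×10⁻⁸ mol/L
[PO₄³⁻] = 2s = 1.9×10⁻⁷ mol/L

1.9×10⁻⁷ M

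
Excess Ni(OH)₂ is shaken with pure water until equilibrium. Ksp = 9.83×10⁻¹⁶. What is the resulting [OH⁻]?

Ni(OH)₂(s) ⇌ Ni²⁺(aq) + 2 OH⁻(aq)
Let s be the molar solubility. Then [Ni²⁺] = s and [OH⁻] = 2s.
Ksp = [Ni²⁺][OH⁻]^2 = s · (2s)^2 = 4s^3 = 9.83×10⁻¹⁶
s = 6.26×10⁻⁶ M
[OH⁻] = 2s = 1.25×10⁻⁵ M

1.25×10⁻⁵ M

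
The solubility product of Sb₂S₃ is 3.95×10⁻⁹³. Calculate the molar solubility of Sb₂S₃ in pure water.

Sb₂S₃(s) ⇌ 2 Sb³⁺(aq) + 3 S²⁻(aq)
If s mol/L of Sb₂S₃ dissolves, [Sb³⁺] = 2s and [S²⁻] = 3s.
Ksp = [Sb³⁺]^2[S²⁻]^3 = (2s)^2 · (3s)^3 = 108s^5
108s^5 = 3.95×10⁻⁹³  ⇒  s^5 = 3.66×10⁻⁹⁵
s = (3.66×10⁻⁹⁵)^(1/5) = 1.30×10⁻¹⁹ mol/L

1.30×10⁻¹⁹ M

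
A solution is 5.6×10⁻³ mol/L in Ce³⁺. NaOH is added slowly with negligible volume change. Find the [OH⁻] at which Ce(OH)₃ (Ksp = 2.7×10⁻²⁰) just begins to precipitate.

Each salt precipitates once Q = Ksp for that salt.
Ce(OH)₃(s) ⇌ Ce³⁺(aq) + 3 OH⁻(aq)
Ksp = [Ce³⁺][OH⁻]^3 = [OH⁻]^3(5.6×10⁻³)
[OH⁻]^3 = 2.7×10⁻²⁰ / (5.6×10⁻³) = 4.8×10⁻¹⁸
[OH⁻] = 1.7×10⁻⁶ mol/L

1.7×10⁻⁶ M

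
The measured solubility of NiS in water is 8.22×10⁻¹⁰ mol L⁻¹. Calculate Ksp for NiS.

Ksp = 6.76×10⁻¹⁹

NiS(s) ⇌ Ni²⁺(aq) + S²⁻(aq)
For each mole of NiS that dissolves per liter, [Ni²⁺] = s and [S²⁻] = s; let s denote this solubility.
Ksp = [Ni²⁺][S²⁻] = s · s = s^2
Ksp = (8.22×10⁻¹⁰)^2 = 6.76×10⁻¹⁹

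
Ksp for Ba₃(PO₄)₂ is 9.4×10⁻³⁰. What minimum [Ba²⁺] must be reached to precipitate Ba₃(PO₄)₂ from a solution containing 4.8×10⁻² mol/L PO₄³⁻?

Each salt precipitates once Q = Ksp for that salt.
Ba₃(PO₄)₂(s) ⇌ 3 Ba²⁺(aq) + 2 PO₄³⁻(aq)
Ksp = [Ba²⁺]^3[PO₄³⁻]^2 = [Ba²⁺]^3(4.8×10⁻²)^2
[Ba²⁺]^3 = 9.4×10⁻³⁰ / (4.8×10⁻²)^2 = 4.1×10⁻²⁷
[Ba²⁺] = 1.6×10⁻⁹ mol/L

1.6×10⁻⁹ M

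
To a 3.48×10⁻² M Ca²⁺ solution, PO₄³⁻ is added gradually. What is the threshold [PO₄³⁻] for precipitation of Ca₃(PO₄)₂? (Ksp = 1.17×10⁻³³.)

5.27×10⁻¹⁵ M

Precipitation begins when Q = Ksp.
Ca₃(PO₄)₂(s) ⇌ 3 Ca²⁺(aq) + 2 PO₄³⁻(aq)
Ksp = [Ca²⁺]^3[PO₄³⁻]^2 = [PO₄³⁻]^2(3.48×10⁻²)^3
[PO₄³⁻]^2 = 1.17×10⁻³³ / (3.48×10⁻²)^3 = 2.78×10⁻²⁹
[PO₄³⁻] = 5.27×10⁻¹⁵ M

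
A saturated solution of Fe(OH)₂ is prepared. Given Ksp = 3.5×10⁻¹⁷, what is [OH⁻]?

4.1×10⁻⁶ M

Fe(OH)₂(s) ⇌ Fe²⁺(aq) + 2 OH⁻(aq)
With molar solubility s: [Fe²⁺] = s, [OH⁻] = 2s.
Ksp = [Fe²⁺][OH⁻]^2 = s · (2s)^2 = 4s^3 = 3.5×10⁻¹⁷
s = 2.1×10⁻⁶ mol/L
[OH⁻] = 2s = 4.1×10⁻⁶ mol/L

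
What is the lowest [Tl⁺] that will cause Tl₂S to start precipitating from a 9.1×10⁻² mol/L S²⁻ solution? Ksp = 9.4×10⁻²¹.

Precipitation begins when Q = Ksp.
Tl₂S(s) ⇌ 2 Tl⁺(aq) + S²⁻(aq)
Ksp = [Tl⁺]^2[S²⁻] = [Tl⁺]^2(9.1×10⁻²)
[Tl⁺]^2 = 9.4×10⁻²¹ / (9.1×10⁻²) = 1.0×10⁻¹⁹
[Tl⁺] = 3.2×10⁻¹⁰ mol/L

3.2×10⁻¹⁰ M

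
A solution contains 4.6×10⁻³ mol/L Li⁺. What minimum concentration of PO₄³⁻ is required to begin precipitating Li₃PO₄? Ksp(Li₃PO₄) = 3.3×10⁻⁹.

Precipitation of each salt begins when its ion product equals Ksp.
Li₃PO₄(s) ⇌ 3 Li⁺(aq) + PO₄³⁻(aq)
Ksp = [Li⁺]^3[PO₄³⁻] = [PO₄³⁻](4.6×10⁻³)^3
[PO₄³⁻] = 3.3×10⁻⁹ / (4.6×10⁻³)^3 = 3.4×10⁻²
[PO₄³⁻] = 3.4×10⁻² mol/L

3.4×10⁻² M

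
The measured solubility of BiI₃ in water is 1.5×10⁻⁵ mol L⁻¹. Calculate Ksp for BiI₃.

BiI₃(s) ⇌ Bi³⁺(aq) + 3 I⁻(aq)
Call the molar solubility s, so that [Bi³⁺] = s and [I⁻] = 3s.
Ksp = [Bi³⁺][I⁻]^3 = s · (3s)^3 = 27s^4
Ksp = 27 × (1.5×10⁻⁵)^4 = 1.4×10⁻¹⁸

Ksp = 1.4×10⁻¹⁸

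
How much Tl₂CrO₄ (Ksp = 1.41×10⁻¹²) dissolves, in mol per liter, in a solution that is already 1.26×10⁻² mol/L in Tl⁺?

Tl₂CrO₄(s) ⇌ 2 Tl⁺(aq) + CrO₄²⁻(aq)
Tl⁺ is already present at 1.26×10⁻² mol/L. If s mol/L of Tl₂CrO₄ dissolves, [CrO₄²⁻] = s while [Tl⁺] ≈ 1.26×10⁻² mol/L.
Ksp = [Tl⁺]^2[CrO₄²⁻] = (1.26×10⁻²)^2s
s = 1.41×10⁻¹² / (1.26×10⁻²)^2 = 8.88×10⁻⁹
s = 8.88×10⁻⁹ mol/L

8.88×10⁻⁹ M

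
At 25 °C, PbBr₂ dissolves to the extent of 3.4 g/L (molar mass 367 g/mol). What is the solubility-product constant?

Ksp = 3.2×10⁻⁶

s = (3.4 g L⁻¹)/(367 g mol⁻¹) = 9.264×10⁻³ M
PbBr₂(s) ⇌ Pb²⁺(aq) + 2 Br⁻(aq)
Let s be the molar solubility. Then [Pb²⁺] = s and [Br⁻] = 2s.
Ksp = [Pb²⁺][Br⁻]^2 = s · (2s)^2 = 4s^3
Ksp = 4 × (9.264×10⁻³)^3 = 3.2×10⁻⁶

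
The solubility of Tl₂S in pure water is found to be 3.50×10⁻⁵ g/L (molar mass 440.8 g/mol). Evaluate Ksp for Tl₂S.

Convert to molarity: s = 3.50×10⁻⁵ / 440.8 = 7.9401×10⁻⁸ mol/L
Tl₂S(s) ⇌ 2 Tl⁺(aq) + S²⁻(aq)
For each mole of Tl₂S that dissolves per liter, [Tl⁺] = 2s and [S²⁻] = s; let s denote this solubility.
Ksp = [Tl⁺]^2[S²⁻] = (2s)^2 · s = 4s^3
Ksp = 4 × (7.9401×10⁻⁸)^3 = 2.00×10⁻²¹

Ksp = 2.00×10⁻²¹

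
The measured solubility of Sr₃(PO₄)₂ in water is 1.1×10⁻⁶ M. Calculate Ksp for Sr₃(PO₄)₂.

Ksp = 1.7×10⁻²⁸

Sr₃(PO₄)₂(s) ⇌ 3 Sr²⁺(aq) + 2 PO₄³⁻(aq)
Let s be the molar solubility. Then [Sr²⁺] = 3s and [PO₄³⁻] = 2s.
Ksp = [Sr²⁺]^3[PO₄³⁻]^2 = (3s)^3 · (2s)^2 = 108s^5
Ksp = 108 × (1.1×10⁻⁶)^5 = 1.7×10⁻²⁸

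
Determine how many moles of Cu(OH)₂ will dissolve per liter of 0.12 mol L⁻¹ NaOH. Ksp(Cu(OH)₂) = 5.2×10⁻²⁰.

Cu(OH)₂(s) ⇌ Cu²⁺(aq) + 2 OH⁻(aq)
OH⁻ is already present at 0.12 mol L⁻¹. If s mol/L of Cu(OH)₂ dissolves, [Cu²⁺] = s while [OH⁻] ≈ 0.12 mol L⁻¹.
Ksp = [Cu²⁺][OH⁻]^2 = s(0.12)^2
s = 5.2×10⁻²⁰ / (0.12)^2 = 3.6×10⁻¹⁸
s = 3.6×10⁻¹⁸ mol L⁻¹

3.6×10⁻¹⁸ M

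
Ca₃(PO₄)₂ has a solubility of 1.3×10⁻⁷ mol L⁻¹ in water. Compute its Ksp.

Ksp = 4.0×10⁻³³

Ca₃(PO₄)₂(s) ⇌ 3 Ca²⁺(aq) + 2 PO₄³⁻(aq)
With molar solubility s: [Ca²⁺] = 3s, [PO₄³⁻] = 2s.
Ksp = [Ca²⁺]^3[PO₄³⁻]^2 = (3s)^3 · (2s)^2 = 108s^5
Ksp = 108 × (1.3×10⁻⁷)^5 = 4.0×10⁻³³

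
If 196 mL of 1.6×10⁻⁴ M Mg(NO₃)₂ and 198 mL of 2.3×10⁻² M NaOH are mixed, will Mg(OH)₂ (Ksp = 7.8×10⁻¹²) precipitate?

Yes

Total volume after mixing = 196 + 198 = 394 mL.
[Mg²⁺] = (1.6×10⁻⁴)(196)/394 = 8.0×10⁻⁵ M
[OH⁻] = (2.3×10⁻²)(198)/394 = 1.2×10⁻² M
Q = [Mg²⁺][OH⁻]^2 = 1.1×10⁻⁸
Since Q (1.1×10⁻⁸) exceeds Ksp (7.8×10⁻¹²), Mg(OH)₂ will precipitate.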